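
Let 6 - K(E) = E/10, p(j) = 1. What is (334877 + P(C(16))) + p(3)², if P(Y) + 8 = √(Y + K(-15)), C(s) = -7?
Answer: 334870 + √2/2 ≈ 3.3487e+5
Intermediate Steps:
K(E) = 6 - E/10
P(Y) = -8 + √(15/2 + Y) (P(Y) = -8 + √(Y + (6 - ⅒*(-15))) = -8 + √(Y + (6 + 3/2)) = -8 + √(Y + 15/2) = -8 + √(15/2 + Y))
(334877 + P(C(16))) + p(3)² = (334877 + (-8 + √(30 + 4*(-7))/2)) + 1² = (334877 + (-8 + √(30 - 28)/2)) + 1 = (334877 + (-8 + √2/2)) + 1 = (334869 + √2/2) + 1 = 334870 + √2/2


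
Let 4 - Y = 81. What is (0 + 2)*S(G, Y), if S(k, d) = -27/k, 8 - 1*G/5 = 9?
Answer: 54/5 ≈ 10.800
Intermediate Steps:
G = -5 (G = 40 - 5*9 = 40 - 45 = -5)
Y = -77 (Y = 4 - 1*81 = 4 - 81 = -77)
(0 + 2)*S(G, Y) = (0 + 2)*(-27/(-5)) = 2*(-27*(-⅕)) = 2*(27/5) = 54/5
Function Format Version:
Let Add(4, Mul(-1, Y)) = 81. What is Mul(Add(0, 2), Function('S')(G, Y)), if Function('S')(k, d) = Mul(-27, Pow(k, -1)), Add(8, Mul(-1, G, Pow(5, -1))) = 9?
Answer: Rational(54, 5) ≈ 10.800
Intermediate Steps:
G = -5 (G = Add(40, Mul(-5, 9)) = Add(40, -45) = -5)
Y = -77 (Y = Add(4, Mul(-1, 81)) = Add(4, -81) = -77)
Mul(Add(0, 2), Function('S')(G, Y)) = Mul(Add(0, 2), Mul(-27, Pow(-5, -1))) = Mul(2, Mul(-27, Rational(-1, 5))) = Mul(2, Rational(27, 5)) = Rational(54, 5)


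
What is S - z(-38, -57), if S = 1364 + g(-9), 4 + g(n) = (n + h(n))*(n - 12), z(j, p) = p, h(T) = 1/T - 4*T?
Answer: 2557/3 ≈ 852.33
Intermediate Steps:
g(n) = -4 + (-12 + n)*(1/n - 3*n) (g(n) = -4 + (n + (1/n - 4*n))*(n - 12) = -4 + (1/n - 3*n)*(-12 + n) = -4 + (-12 + n)*(1/n - 3*n))
S = 2386/3 (S = 1364 + (-3 - 12/(-9) - 3*(-9)² + 36*(-9)) = 1364 + (-3 - 12*(-⅑) - 3*81 - 324) = 1364 + (-3 + 4/3 - 243 - 324) = 1364 - 1706/3 = 2386/3 ≈ 795.33)
S - z(-38, -57) = 2386/3 - 1*(-57) = 2386/3 + 57 = 2557/3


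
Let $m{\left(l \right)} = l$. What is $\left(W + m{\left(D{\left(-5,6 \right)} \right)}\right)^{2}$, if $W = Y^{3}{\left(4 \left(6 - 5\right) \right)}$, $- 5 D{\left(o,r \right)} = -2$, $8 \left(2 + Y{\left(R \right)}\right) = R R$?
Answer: $\frac{4}{25} \approx 0.16$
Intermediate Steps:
$Y{\left(R \right)} = -2 + \frac{R^{2}}{8}$ ($Y{\left(R \right)} = -2 + \frac{R R}{8} = -2 + \frac{R^{2}}{8}$)
$D{\left(o,r \right)} = \frac{2}{5}$ ($D{\left(o,r \right)} = \left(- \frac{1}{5}\right) \left(-2\right) = \frac{2}{5}$)
$W = 0$ ($W = \left(-2 + \frac{\left(4 \left(6 - 5\right)\right)^{2}}{8}\right)^{3} = \left(-2 + \frac{\left(4 \cdot 1\right)^{2}}{8}\right)^{3} = \left(-2 + \frac{4^{2}}{8}\right)^{3} = \left(-2 + \frac{1}{8} \cdot 16\right)^{3} = \left(-2 + 2\right)^{3} = 0^{3} = 0$)
$\left(W + m{\left(D{\left(-5,6 \right)} \right)}\right)^{2} = \left(0 + \frac{2}{5}\right)^{2} = \left(\frac{2}{5}\right)^{2} = \frac{4}{25}$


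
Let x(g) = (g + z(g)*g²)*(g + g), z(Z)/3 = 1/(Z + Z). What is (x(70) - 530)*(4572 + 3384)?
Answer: 190705320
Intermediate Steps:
z(Z) = 3/(2*Z) (z(Z) = 3/(Z + Z) = 3/((2*Z)) = 3*(1/(2*Z)) = 3/(2*Z))
x(g) = 5*g² (x(g) = (g + (3/(2*g))*g²)*(g + g) = (g + 3*g/2)*(2*g) = (5*g/2)*(2*g) = 5*g²)
(x(70) - 530)*(4572 + 3384) = (5*70² - 530)*(4572 + 3384) = (5*4900 - 530)*7956 = (24500 - 530)*7956 = 23970*7956 = 190705320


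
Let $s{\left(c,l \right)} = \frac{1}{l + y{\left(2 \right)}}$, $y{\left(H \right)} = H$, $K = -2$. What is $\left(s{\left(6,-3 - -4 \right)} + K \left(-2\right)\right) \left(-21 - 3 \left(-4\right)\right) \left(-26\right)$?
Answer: $1014$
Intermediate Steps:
$s{\left(c,l \right)} = \frac{1}{2 + l}$ ($s{\left(c,l \right)} = \frac{1}{l + 2} = \frac{1}{2 + l}$)
$\left(s{\left(6,-3 - -4 \right)} + K \left(-2\right)\right) \left(-21 - 3 \left(-4\right)\right) \left(-26\right) = \left(\frac{1}{2 - -1} - -4\right) \left(-21 - 3 \left(-4\right)\right) \left(-26\right) = \left(\frac{1}{2 + \left(-3 + 4\right)} + 4\right) \left(-21 - -12\right) \left(-26\right) = \left(\frac{1}{2 + 1} + 4\right) \left(-21 + 12\right) \left(-26\right) = \left(\frac{1}{3} + 4\right) \left(-9\right) \left(-26\right) = \frac{13}{3} \left(-9\right) \left(-26\right) = \left(-39\right) \left(-26\right) = 1014$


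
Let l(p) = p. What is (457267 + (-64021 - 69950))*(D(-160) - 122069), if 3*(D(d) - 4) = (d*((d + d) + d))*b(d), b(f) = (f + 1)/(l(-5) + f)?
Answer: -346364786080/11 ≈ -3.1488e+10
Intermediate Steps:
b(f) = (1 + f)/(-5 + f) (b(f) = (f + 1)/(-5 + f) = (1 + f)/(-5 + f))
D(d) = 4 + d²*(1 + d)/(-5 + d) (D(d) = 4 + ((d*((d + d) + d))*((1 + d)/(-5 + d)))/3 = 4 + ((d*(2*d + d))*((1 + d)/(-5 + d)))/3 = 4 + ((d*(3*d))*((1 + d)/(-5 + d)))/3 = 4 + ((3*d²)*((1 + d)/(-5 + d)))/3 = 4 + (3*d²*(1 + d)/(-5 + d))/3 = 4 + d²*(1 + d)/(-5 + d))
(457267 + (-64021 - 69950))*(D(-160) - 122069) = (457267 + (-64021 - 69950))*((-20 + 4*(-160) + (-160)²*(1 - 160))/(-5 - 160) - 122069) = (457267 - 133971)*((-20 - 640 + 25600*(-159))/(-165) - 122069) = 323296*(-(-20 - 640 - 4070400)/165 - 122069) = 323296*(-1/165*(-4071060) - 122069) = 323296*(271404/11 - 122069) = 323296*(-1071355/11) = -346364786080/11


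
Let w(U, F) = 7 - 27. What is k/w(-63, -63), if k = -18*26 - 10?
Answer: 239/10 ≈ 23.900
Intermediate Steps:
w(U, F) = -20
k = -478 (k = -468 - 10 = -478)
k/w(-63, -63) = -478/(-20) = -478*(-1/20) = 239/10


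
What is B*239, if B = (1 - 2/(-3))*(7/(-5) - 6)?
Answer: -8843/3 ≈ -2947.7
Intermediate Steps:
B = -37/3 (B = (1 - 2*(-1)/3)*(7*(-⅕) - 6) = (1 - 1*(-⅔))*(-7/5 - 6) = (1 + ⅔)*(-37/5) = (5/3)*(-37/5) = -37/3 ≈ -12.333)
B*239 = -37/3*239 = -8843/3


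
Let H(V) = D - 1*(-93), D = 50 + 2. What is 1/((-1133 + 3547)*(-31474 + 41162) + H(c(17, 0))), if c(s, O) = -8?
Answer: 1/23386977 ≈ 4.2759e-8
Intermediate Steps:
D = 52
H(V) = 145 (H(V) = 52 - 1*(-93) = 52 + 93 = 145)
1/((-1133 + 3547)*(-31474 + 41162) + H(c(17, 0))) = 1/((-1133 + 3547)*(-31474 + 41162) + 145) = 1/(2414*9688 + 145) = 1/(23386832 + 145) = 1/23386977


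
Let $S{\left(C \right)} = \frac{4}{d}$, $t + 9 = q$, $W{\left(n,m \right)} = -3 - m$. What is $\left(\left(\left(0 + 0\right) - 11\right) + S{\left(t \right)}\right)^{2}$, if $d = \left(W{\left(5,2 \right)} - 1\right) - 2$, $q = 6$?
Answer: $\frac{529}{4} \approx 132.25$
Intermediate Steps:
$t = -3$ ($t = -9 + 6 = -3$)
$d = -8$ ($d = \left(\left(-3 - 2\right) - 1\right) - 2 = \left(-5 - 1\right) - 2 = -6 - 2 = -8$)
$S{\left(C \right)} = - \frac{1}{2}$ ($S{\left(C \right)} = \frac{4}{-8} = 4 \left(- \frac{1}{8}\right) = - \frac{1}{2}$)
$\left(\left(\left(0 + 0\right) - 11\right) + S{\left(t \right)}\right)^{2} = \left(\left(\left(0 + 0\right) - 11\right) - \frac{1}{2}\right)^{2} = \left(\left(0 - 11\right) - \frac{1}{2}\right)^{2} = \left(-11 - \frac{1}{2}\right)^{2} = \left(- \frac{23}{2}\right)^{2} = \frac{529}{4}$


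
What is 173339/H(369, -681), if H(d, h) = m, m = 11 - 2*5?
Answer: 173339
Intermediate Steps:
m = 1 (m = 11 - 10 = 1)
H(d, h) = 1
173339/H(369, -681) = 173339/1 = 173339*1 = 173339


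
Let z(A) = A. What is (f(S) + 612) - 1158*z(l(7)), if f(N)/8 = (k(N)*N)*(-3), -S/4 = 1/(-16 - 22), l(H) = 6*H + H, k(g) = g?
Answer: -20263026/361 ≈ -56130.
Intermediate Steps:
l(H) = 7*H
S = 2/19 (S = -4/(-16 - 22) = -4/(-38) = -4*(-1/38) = 2/19 ≈ 0.10526)
f(N) = -24*N² (f(N) = 8*((N*N)*(-3)) = 8*(N²*(-3)) = 8*(-3*N²) = -24*N²)
(f(S) + 612) - 1158*z(l(7)) = (-24*(2/19)² + 612) - 8106*7 = (-24*4/361 + 612) - 1158*49 = (-96/361 + 612) - 56742 = 220836/361 - 56742 = -20263026/361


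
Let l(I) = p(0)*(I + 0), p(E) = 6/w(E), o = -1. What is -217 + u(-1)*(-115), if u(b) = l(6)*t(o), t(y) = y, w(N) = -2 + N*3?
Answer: -2287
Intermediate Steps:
w(N) = -2 + 3*N
p(E) = 6/(-2 + 3*E)
l(I) = -3*I (l(I) = (6/(-2 + 3*0))*(I + 0) = (6/(-2 + 0))*I = (6/(-2))*I = (6*(-½))*I = -3*I)
u(b) = 18 (u(b) = -3*6*(-1) = -18*(-1) = 18)
-217 + u(-1)*(-115) = -217 + 18*(-115) = -217 - 2070 = -2287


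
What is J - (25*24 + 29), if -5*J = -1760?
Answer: -277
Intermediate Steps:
J = 352 (J = -1/5*(-1760) = 352)
J - (25*24 + 29) = 352 - (25*24 + 29) = 352 - (600 + 29) = 352 - 1*629 = 352 - 629 = -277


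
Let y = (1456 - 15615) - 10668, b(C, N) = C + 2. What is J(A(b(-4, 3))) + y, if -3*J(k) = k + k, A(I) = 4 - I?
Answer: -24831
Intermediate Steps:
b(C, N) = 2 + C
y = -24827 (y = -14159 - 10668 = -24827)
J(k) = -2*k/3 (J(k) = -(k + k)/3 = -2*k/3)
J(A(b(-4, 3))) + y = -2*(4 - (2 - 4))/3 - 24827 = -2*(4 - 1*(-2))/3 - 24827 = -2*(4 + 2)/3 - 24827 = -⅔*6 - 24827 = -4 - 24827 = -24831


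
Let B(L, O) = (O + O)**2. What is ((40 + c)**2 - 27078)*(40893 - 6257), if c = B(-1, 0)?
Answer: -882456008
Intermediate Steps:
B(L, O) = 4*O**2 (B(L, O) = (2*O)**2 = 4*O**2)
c = 0 (c = 4*0**2 = 4*0 = 0)
((40 + c)**2 - 27078)*(40893 - 6257) = ((40 + 0)**2 - 27078)*(40893 - 6257) = (40**2 - 27078)*34636 = (1600 - 27078)*34636 = -25478*34636 = -882456008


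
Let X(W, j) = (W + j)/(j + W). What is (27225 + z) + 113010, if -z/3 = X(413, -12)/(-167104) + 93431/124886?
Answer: 1463255192868513/10434475072 ≈ 1.4023e+5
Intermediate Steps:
X(W, j) = 1 (X(W, j) = (W + j)/(W + j) = 1)
z = -23418853407/10434475072 (z = -3*(1/(-167104) + 93431/124886) = -3*(1*(-1/167104) + 93431*(1/124886)) = -3*(-1/167104 + 93431/124886) = -3*7806284469/10434475072 = -23418853407/10434475072 ≈ -2.2444)
(27225 + z) + 113010 = (27225 - 23418853407/10434475072) + 113010 = 284055164981793/10434475072 + 113010 = 1463255192868513/10434475072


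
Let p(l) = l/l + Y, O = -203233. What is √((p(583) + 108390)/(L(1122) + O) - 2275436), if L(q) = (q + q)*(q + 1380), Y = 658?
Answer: I*√66628589758364239405/5411255 ≈ 1508.5*I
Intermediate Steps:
L(q) = 2*q*(1380 + q) (L(q) = (2*q)*(1380 + q) = 2*q*(1380 + q))
p(l) = 659 (p(l) = l/l + 658 = 1 + 658 = 659)
√((p(583) + 108390)/(L(1122) + O) - 2275436) = √((659 + 108390)/(2*1122*(1380 + 1122) - 203233) - 2275436) = √(109049/(2*1122*2502 - 203233) - 2275436) = √(109049/(5614488 - 203233) - 2275436) = √(109049/5411255 - 2275436) = √(-12312964323131/5411255) = I*√66628589758364239405/5411255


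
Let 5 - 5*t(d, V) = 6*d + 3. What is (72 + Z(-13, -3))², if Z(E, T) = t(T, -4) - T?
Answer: 6241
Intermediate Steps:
t(d, V) = ⅖ - 6*d/5 (t(d, V) = 1 - (6*d + 3)/5 = 1 - (3 + 6*d)/5 = 1 + (-⅗ - 6*d/5) = ⅖ - 6*d/5)
Z(E, T) = ⅖ - 11*T/5 (Z(E, T) = (⅖ - 6*T/5) - T = ⅖ - 11*T/5)
(72 + Z(-13, -3))² = (72 + (⅖ - 11/5*(-3)))² = (72 + (⅖ + 33/5))² = (72 + 7)² = 79² = 6241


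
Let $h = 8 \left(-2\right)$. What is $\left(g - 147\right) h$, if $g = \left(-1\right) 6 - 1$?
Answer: $2464$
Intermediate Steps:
$h = -16$
$g = -7$ ($g = -6 - 1 = -7$)
$\left(g - 147\right) h = \left(-7 - 147\right) \left(-16\right) = \left(-154\right) \left(-16\right) = 2464$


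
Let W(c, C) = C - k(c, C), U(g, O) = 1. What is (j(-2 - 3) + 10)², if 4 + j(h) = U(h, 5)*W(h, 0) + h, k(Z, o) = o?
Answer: 1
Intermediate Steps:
W(c, C) = 0 (W(c, C) = C - C = 0)
j(h) = -4 + h (j(h) = -4 + (1*0 + h) = -4 + (0 + h) = -4 + h)
(j(-2 - 3) + 10)² = ((-4 + (-2 - 3)) + 10)² = ((-4 - 5) + 10)² = (-9 + 10)² = 1² = 1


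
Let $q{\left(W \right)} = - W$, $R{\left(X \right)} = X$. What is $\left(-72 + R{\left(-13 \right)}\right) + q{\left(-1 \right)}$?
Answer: $-84$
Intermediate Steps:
$\left(-72 + R{\left(-13 \right)}\right) + q{\left(-1 \right)} = \left(-72 - 13\right) - -1 = -85 + 1 = -84$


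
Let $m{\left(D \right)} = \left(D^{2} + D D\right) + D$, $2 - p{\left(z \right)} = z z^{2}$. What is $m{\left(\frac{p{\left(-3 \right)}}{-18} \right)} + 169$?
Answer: $\frac{13979}{81} \approx 172.58$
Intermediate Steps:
$p{\left(z \right)} = 2 - z^{3}$ ($p{\left(z \right)} = 2 - z z^{2} = 2 - z^{3}$)
$m{\left(D \right)} = D + 2 D^{2}$ ($m{\left(D \right)} = \left(D^{2} + D^{2}\right) + D = 2 D^{2} + D = D + 2 D^{2}$)
$m{\left(\frac{p{\left(-3 \right)}}{-18} \right)} + 169 = \frac{2 - \left(-3\right)^{3}}{-18} \left(1 + 2 \frac{2 - \left(-3\right)^{3}}{-18}\right) + 169 = \left(2 - -27\right) \left(- \frac{1}{18}\right) \left(1 + 2 \left(2 - -27\right) \left(- \frac{1}{18}\right)\right) + 169 = \left(2 + 27\right) \left(- \frac{1}{18}\right) \left(1 + 2 \left(2 + 27\right) \left(- \frac{1}{18}\right)\right) + 169 = 29 \left(- \frac{1}{18}\right) \left(1 + 2 \cdot 29 \left(- \frac{1}{18}\right)\right) + 169 = - \frac{29 \left(1 + 2 \left(- \frac{29}{18}\right)\right)}{18} + 169 = - \frac{29 \left(1 - \frac{29}{9}\right)}{18} + 169 = \left(- \frac{29}{18}\right) \left(- \frac{20}{9}\right) + 169 = \frac{290}{81} + 169 = \frac{13979}{81}$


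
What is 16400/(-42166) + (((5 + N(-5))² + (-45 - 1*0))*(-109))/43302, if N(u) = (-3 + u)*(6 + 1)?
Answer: -1038147422/152156011 ≈ -6.8229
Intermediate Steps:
N(u) = -21 + 7*u (N(u) = (-3 + u)*7 = -21 + 7*u)
16400/(-42166) + (((5 + N(-5))² + (-45 - 1*0))*(-109))/43302 = 16400/(-42166) + (((5 + (-21 + 7*(-5)))² + (-45 - 1*0))*(-109))/43302 = 16400*(-1/42166) + (((5 + (-21 - 35))² + (-45 + 0))*(-109))*(1/43302) = -8200/21083 + (((5 - 56)² - 45)*(-109))*(1/43302) = -8200/21083 + (((-51)² - 45)*(-109))*(1/43302) = -8200/21083 + ((2601 - 45)*(-109))*(1/43302) = -8200/21083 + (2556*(-109))*(1/43302) = -8200/21083 - 278604*1/43302 = -8200/21083 - 46434/7217 = -1038147422/152156011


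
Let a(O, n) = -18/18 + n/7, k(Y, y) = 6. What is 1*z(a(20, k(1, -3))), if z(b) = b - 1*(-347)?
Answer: 2428/7 ≈ 346.86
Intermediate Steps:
a(O, n) = -1 + n/7 (a(O, n) = -18*1/18 + n*(⅐) = -1 + n/7)
z(b) = 347 + b (z(b) = b + 347 = 347 + b)
1*z(a(20, k(1, -3))) = 1*(347 + (-1 + (⅐)*6)) = 1*(347 + (-1 + 6/7)) = 1*(347 - ⅐) = 1*(2428/7) = 2428/7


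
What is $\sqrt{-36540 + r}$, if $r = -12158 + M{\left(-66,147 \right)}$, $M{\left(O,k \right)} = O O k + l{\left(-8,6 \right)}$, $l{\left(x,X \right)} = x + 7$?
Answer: $3 \sqrt{65737} \approx 769.18$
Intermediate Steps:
$l{\left(x,X \right)} = 7 + x$
$M{\left(O,k \right)} = -1 + k O^{2}$ ($M{\left(O,k \right)} = O O k + \left(7 - 8\right) = O^{2} k - 1 = k O^{2} - 1 = -1 + k O^{2}$)
$r = 628173$ ($r = -12158 - \left(1 - 147 \left(-66\right)^{2}\right) = -12158 + \left(-1 + 147 \cdot 4356\right) = -12158 + \left(-1 + 640332\right) = -12158 + 640331 = 628173$)
$\sqrt{-36540 + r} = \sqrt{-36540 + 628173} = \sqrt{591633} = 3 \sqrt{65737}$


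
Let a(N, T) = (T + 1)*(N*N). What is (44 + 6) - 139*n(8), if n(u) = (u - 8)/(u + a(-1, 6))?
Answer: 50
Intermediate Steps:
a(N, T) = N**2*(1 + T) (a(N, T) = (1 + T)*N**2 = N**2*(1 + T))
n(u) = (-8 + u)/(7 + u) (n(u) = (u - 8)/(u + (-1)**2*(1 + 6)) = (-8 + u)/(u + 1*7) = (-8 + u)/(u + 7) = (-8 + u)/(7 + u))
(44 + 6) - 139*n(8) = (44 + 6) - 139*(-8 + 8)/(7 + 8) = 50 - 139*0/15 = 50 - 139*0 = 50 + 0 = 50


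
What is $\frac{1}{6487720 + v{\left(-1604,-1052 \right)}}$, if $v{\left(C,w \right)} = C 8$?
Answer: $\frac{1}{6474888} \approx 1.5444 \cdot 10^{-7}$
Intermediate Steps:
$v{\left(C,w \right)} = 8 C$
$\frac{1}{6487720 + v{\left(-1604,-1052 \right)}} = \frac{1}{6487720 + 8 \left(-1604\right)} = \frac{1}{6487720 - 12832} = \frac{1}{6474888}$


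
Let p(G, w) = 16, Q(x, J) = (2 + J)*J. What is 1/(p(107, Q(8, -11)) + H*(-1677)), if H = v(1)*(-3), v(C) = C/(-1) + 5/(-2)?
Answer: -2/35185 ≈ -5.6842e-5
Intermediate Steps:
Q(x, J) = J*(2 + J)
v(C) = -5/2 - C (v(C) = C*(-1) + 5*(-½) = -C - 5/2 = -5/2 - C)
H = 21/2 (H = (-5/2 - 1*1)*(-3) = (-5/2 - 1)*(-3) = -7/2*(-3) = 21/2 ≈ 10.500)
1/(p(107, Q(8, -11)) + H*(-1677)) = 1/(16 + (21/2)*(-1677)) = 1/(16 - 35217/2) = 1/(-35185/2) = -2/35185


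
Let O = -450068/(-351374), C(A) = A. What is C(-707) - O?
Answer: -124435743/175687 ≈ -708.28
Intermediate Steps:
O = 225034/175687 (O = -450068*(-1/351374) = 225034/175687 ≈ 1.2809)
C(-707) - O = -707 - 1*225034/175687 = -707 - 225034/175687 = -124435743/175687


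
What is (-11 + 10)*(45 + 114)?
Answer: -159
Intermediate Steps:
(-11 + 10)*(45 + 114) = -1*159 = -159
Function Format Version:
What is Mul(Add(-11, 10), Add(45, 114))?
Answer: -159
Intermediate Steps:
Mul(Add(-11, 10), Add(45, 114)) = Mul(-1, 159) = -159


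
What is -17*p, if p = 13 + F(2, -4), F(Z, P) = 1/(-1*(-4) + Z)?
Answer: -1343/6 ≈ -223.83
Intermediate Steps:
F(Z, P) = 1/(4 + Z)
p = 79/6 (p = 13 + 1/(4 + 2) = 13 + 1/6 = 13 + ⅙ = 79/6 ≈ 13.167)
-17*p = -17*79/6 = -1343/6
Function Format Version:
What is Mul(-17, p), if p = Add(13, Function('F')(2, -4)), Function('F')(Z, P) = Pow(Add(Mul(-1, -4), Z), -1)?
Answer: Rational(-1343, 6) ≈ -223.83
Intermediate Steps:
Function('F')(Z, P) = Pow(Add(4, Z), -1)
p = Rational(79, 6) (p = Add(13, Pow(Add(4, 2), -1)) = Add(13, Pow(6, -1)) = Add(13, Rational(1, 6)) = Rational(79, 6) ≈ 13.167)
Mul(-17, p) = Mul(-17, Rational(79, 6)) = Rational(-1343, 6)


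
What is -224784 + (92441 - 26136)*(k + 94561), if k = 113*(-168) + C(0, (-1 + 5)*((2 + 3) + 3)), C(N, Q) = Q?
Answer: 5013029961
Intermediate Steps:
k = -18952 (k = 113*(-168) + (-1 + 5)*((2 + 3) + 3) = -18984 + 4*(5 + 3) = -18984 + 4*8 = -18984 + 32 = -18952)
-224784 + (92441 - 26136)*(k + 94561) = -224784 + (92441 - 26136)*(-18952 + 94561) = -224784 + 66305*75609 = -224784 + 5013254745 = 5013029961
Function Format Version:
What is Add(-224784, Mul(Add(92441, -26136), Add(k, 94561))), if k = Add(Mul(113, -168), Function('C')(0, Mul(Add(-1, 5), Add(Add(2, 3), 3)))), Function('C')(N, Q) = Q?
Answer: 5013029961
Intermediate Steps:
k = -18952 (k = Add(Mul(113, -168), Mul(Add(-1, 5), Add(Add(2, 3), 3))) = Add(-18984, Mul(4, Add(5, 3))) = Add(-18984, Mul(4, 8)) = Add(-18984, 32) = -18952)
Add(-224784, Mul(Add(92441, -26136), Add(k, 94561))) = Add(-224784, Mul(Add(92441, -26136), Add(-18952, 94561))) = Add(-224784, Mul(66305, 75609)) = Add(-224784, 5013254745) = 5013029961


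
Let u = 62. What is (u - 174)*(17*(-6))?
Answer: 11424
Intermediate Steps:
(u - 174)*(17*(-6)) = (62 - 174)*(17*(-6)) = -112*(-102) = 11424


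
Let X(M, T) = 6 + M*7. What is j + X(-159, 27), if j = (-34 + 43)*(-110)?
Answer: -2097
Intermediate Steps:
X(M, T) = 6 + 7*M
j = -990 (j = 9*(-110) = -990)
j + X(-159, 27) = -990 + (6 + 7*(-159)) = -990 + (6 - 1113) = -990 - 1107 = -2097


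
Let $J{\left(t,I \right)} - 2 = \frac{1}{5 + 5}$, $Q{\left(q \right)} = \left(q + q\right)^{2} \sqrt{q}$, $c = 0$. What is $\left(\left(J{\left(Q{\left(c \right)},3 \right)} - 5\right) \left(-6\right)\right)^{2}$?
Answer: $\frac{7569}{25} \approx 302.76$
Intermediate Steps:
$Q{\left(q \right)} = 4 q^{\frac{5}{2}}$ ($Q{\left(q \right)} = \left(2 q\right)^{2} \sqrt{q} = 4 q^{2} \sqrt{q} = 4 q^{\frac{5}{2}}$)
$J{\left(t,I \right)} = \frac{21}{10}$ ($J{\left(t,I \right)} = 2 + \frac{1}{5 + 5} = 2 + \frac{1}{10} = \frac{21}{10}$)
$\left(\left(J{\left(Q{\left(c \right)},3 \right)} - 5\right) \left(-6\right)\right)^{2} = \left(\left(\frac{21}{10} - 5\right) \left(-6\right)\right)^{2} = \left(\left(- \frac{29}{10}\right) \left(-6\right)\right)^{2} = \left(\frac{87}{5}\right)^{2} = \frac{7569}{25}$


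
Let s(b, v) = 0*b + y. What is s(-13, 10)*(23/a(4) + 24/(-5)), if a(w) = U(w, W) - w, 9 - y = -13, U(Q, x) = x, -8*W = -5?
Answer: -34496/135 ≈ -255.53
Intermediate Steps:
W = 5/8 (W = -⅛*(-5) = 5/8 ≈ 0.62500)
y = 22 (y = 9 - 1*(-13) = 9 + 13 = 22)
a(w) = 5/8 - w
s(b, v) = 22 (s(b, v) = 0*b + 22 = 0 + 22 = 22)
s(-13, 10)*(23/a(4) + 24/(-5)) = 22*(23/(5/8 - 1*4) + 24/(-5)) = 22*(23/(5/8 - 4) + 24*(-⅕)) = 22*(23/(-27/8) - 24/5) = 22*(23*(-8/27) - 24/5) = 22*(-184/27 - 24/5) = 22*(-1568/135) = -34496/135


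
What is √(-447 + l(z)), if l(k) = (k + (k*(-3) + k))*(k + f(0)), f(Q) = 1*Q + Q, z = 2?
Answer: I*√451 ≈ 21.237*I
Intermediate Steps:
f(Q) = 2*Q (f(Q) = Q + Q = 2*Q)
l(k) = -k² (l(k) = (k + (k*(-3) + k))*(k + 2*0) = (k + (-3*k + k))*(k + 0) = (k - 2*k)*k = (-k)*k = -k²)
√(-447 + l(z)) = √(-447 - 1*2²) = √(-447 - 1*4) = √(-447 - 4) = √(-451) = I*√451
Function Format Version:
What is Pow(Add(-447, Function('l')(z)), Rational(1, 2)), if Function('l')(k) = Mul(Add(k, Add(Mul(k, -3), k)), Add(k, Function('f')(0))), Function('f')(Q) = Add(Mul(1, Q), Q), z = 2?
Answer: Mul(I, Pow(451, Rational(1, 2))) ≈ Mul(21.237, I)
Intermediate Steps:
Function('f')(Q) = Mul(2, Q) (Function('f')(Q) = Add(Q, Q) = Mul(2, Q))
Function('l')(k) = Mul(-1, Pow(k, 2)) (Function('l')(k) = Mul(Add(k, Add(Mul(k, -3), k)), Add(k, Mul(2, 0))) = Mul(Add(k, Add(Mul(-3, k), k)), Add(k, 0)) = Mul(Add(k, Mul(-2, k)), k) = Mul(Mul(-1, k), k) = Mul(-1, Pow(k, 2)))
Pow(Add(-447, Function('l')(z)), Rational(1, 2)) = Pow(Add(-447, Mul(-1, Pow(2, 2))), Rational(1, 2)) = Pow(Add(-447, Mul(-1, 4)), Rational(1, 2)) = Pow(Add(-447, -4), Rational(1, 2)) = Pow(-451, Rational(1, 2)) = Mul(I, Pow(451, Rational(1, 2)))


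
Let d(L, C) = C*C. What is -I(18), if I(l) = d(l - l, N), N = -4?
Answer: -16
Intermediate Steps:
d(L, C) = C²
I(l) = 16 (I(l) = (-4)² = 16)
-I(18) = -1*16 = -16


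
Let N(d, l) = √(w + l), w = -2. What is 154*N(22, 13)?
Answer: 154*√11 ≈ 510.76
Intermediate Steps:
N(d, l) = √(-2 + l)
154*N(22, 13) = 154*√(-2 + 13) = 154*√11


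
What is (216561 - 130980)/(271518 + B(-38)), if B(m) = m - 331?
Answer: 28527/90383 ≈ 0.31562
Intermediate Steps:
B(m) = -331 + m
(216561 - 130980)/(271518 + B(-38)) = (216561 - 130980)/(271518 + (-331 - 38)) = 85581/(271518 - 369) = 85581/271149 = 85581*(1/271149) = 28527/90383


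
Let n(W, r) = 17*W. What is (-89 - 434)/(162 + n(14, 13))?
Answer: -523/400 ≈ -1.3075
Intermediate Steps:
(-89 - 434)/(162 + n(14, 13)) = (-89 - 434)/(162 + 17*14) = -523/(162 + 238) = -523/400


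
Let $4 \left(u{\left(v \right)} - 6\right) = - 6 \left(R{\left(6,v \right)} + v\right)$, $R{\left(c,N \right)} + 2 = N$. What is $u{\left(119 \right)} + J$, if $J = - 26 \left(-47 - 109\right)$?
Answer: $3708$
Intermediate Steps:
$R{\left(c,N \right)} = -2 + N$
$u{\left(v \right)} = 9 - 3 v$ ($u{\left(v \right)} = 6 + \frac{\left(-6\right) \left(\left(-2 + v\right) + v\right)}{4} = 6 + \frac{\left(-6\right) \left(-2 + 2 v\right)}{4} = 6 + \frac{12 - 12 v}{4} = 6 - \left(-3 + 3 v\right) = 9 - 3 v$)
$J = 4056$ ($J = \left(-26\right) \left(-156\right) = 4056$)
$u{\left(119 \right)} + J = \left(9 - 357\right) + 4056 = -348 + 4056 = 3708$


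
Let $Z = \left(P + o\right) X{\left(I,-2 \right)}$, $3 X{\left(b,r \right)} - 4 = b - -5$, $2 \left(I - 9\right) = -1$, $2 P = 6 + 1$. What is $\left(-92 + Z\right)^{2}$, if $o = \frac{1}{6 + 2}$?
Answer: $\frac{11566801}{2304} \approx 5020.3$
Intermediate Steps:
$P = \frac{7}{2}$ ($P = \frac{6 + 1}{2} = \frac{1}{2} \cdot 7 = \frac{7}{2} \approx 3.5$)
$o = \frac{1}{8} \approx 0.125$
$I = \frac{17}{2}$ ($I = 9 + \frac{1}{2} \left(-1\right) = 9 - \frac{1}{2} = \frac{17}{2} \approx 8.5$)
$X{\left(b,r \right)} = 3 + \frac{b}{3}$ ($X{\left(b,r \right)} = \frac{4}{3} + \frac{b - -5}{3} = \frac{4}{3} + \frac{b + 5}{3} = \frac{4}{3} + \frac{5 + b}{3} = \frac{4}{3} + \left(\frac{5}{3} + \frac{b}{3}\right) = 3 + \frac{b}{3}$)
$Z = \frac{1015}{48}$ ($Z = \left(\frac{7}{2} + \frac{1}{8}\right) \left(3 + \frac{1}{3} \cdot \frac{17}{2}\right) = \frac{29 \left(3 + \frac{17}{6}\right)}{8} = \frac{29}{8} \cdot \frac{35}{6} = \frac{1015}{48} \approx 21.146$)
$\left(-92 + Z\right)^{2} = \left(-92 + \frac{1015}{48}\right)^{2} = \left(- \frac{3401}{48}\right)^{2} = \frac{11566801}{2304}$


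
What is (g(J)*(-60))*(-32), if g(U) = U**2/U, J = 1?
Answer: 1920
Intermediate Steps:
g(U) = U
(g(J)*(-60))*(-32) = (1*(-60))*(-32) = -60*(-32) = 1920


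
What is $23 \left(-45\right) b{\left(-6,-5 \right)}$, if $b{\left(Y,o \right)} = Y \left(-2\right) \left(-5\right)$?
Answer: $62100$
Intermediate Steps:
$b{\left(Y,o \right)} = 10 Y$ ($b{\left(Y,o \right)} = - 2 Y \left(-5\right) = 10 Y$)
$23 \left(-45\right) b{\left(-6,-5 \right)} = 23 \left(-45\right) 10 \left(-6\right) = \left(-1035\right) \left(-60\right) = 62100$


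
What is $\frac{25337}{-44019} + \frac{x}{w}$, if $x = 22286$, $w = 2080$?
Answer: $\frac{464153237}{45779760} \approx 10.139$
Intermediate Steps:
$\frac{25337}{-44019} + \frac{x}{w} = \frac{25337}{-44019} + \frac{22286}{2080} = 25337 \left(- \frac{1}{44019}\right) + 22286 \cdot \frac{1}{2080} = - \frac{25337}{44019} + \frac{11143}{1040} = \frac{464153237}{45779760}$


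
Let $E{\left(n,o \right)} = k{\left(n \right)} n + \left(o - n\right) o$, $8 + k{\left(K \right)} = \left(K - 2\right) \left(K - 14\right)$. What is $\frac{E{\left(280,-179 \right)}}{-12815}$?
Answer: $- \frac{20785361}{12815} \approx -1622.0$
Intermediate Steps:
$k{\left(K \right)} = -8 + \left(-14 + K\right) \left(-2 + K\right)$ ($k{\left(K \right)} = -8 + \left(K - 2\right) \left(K - 14\right) = -8 + \left(-2 + K\right) \left(-14 + K\right) = -8 + \left(-14 + K\right) \left(-2 + K\right)$)
$E{\left(n,o \right)} = n \left(20 + n^{2} - 16 n\right) + o \left(o - n\right)$ ($E{\left(n,o \right)} = \left(20 + n^{2} - 16 n\right) n + \left(o - n\right) o = n \left(20 + n^{2} - 16 n\right) + o \left(o - n\right)$)
$\frac{E{\left(280,-179 \right)}}{-12815} = \frac{\left(-179\right)^{2} + 280 \left(20 + 280^{2} - 4480\right) - 280 \left(-179\right)}{-12815} = \left(32041 + 280 \left(20 + 78400 - 4480\right) + 50120\right) \left(- \frac{1}{12815}\right) = \left(32041 + 280 \cdot 73940 + 50120\right) \left(- \frac{1}{12815}\right) = \left(32041 + 20703200 + 50120\right) \left(- \frac{1}{12815}\right) = 20785361 \left(- \frac{1}{12815}\right) = - \frac{20785361}{12815}$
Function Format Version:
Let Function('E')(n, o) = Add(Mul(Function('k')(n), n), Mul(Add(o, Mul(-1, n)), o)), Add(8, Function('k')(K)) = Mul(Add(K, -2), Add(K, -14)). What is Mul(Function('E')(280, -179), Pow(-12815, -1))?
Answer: Rational(-20785361, 12815) ≈ -1622.0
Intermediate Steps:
Function('k')(K) = Add(-8, Mul(Add(-14, K), Add(-2, K))) (Function('k')(K) = Add(-8, Mul(Add(K, -2), Add(K, -14))) = Add(-8, Mul(Add(-2, K), Add(-14, K))) = Add(-8, Mul(Add(-14, K), Add(-2, K))))
Function('E')(n, o) = Add(Mul(n, Add(20, Pow(n, 2), Mul(-16, n))), Mul(o, Add(o, Mul(-1, n)))) (Function('E')(n, o) = Add(Mul(Add(20, Pow(n, 2), Mul(-16, n)), n), Mul(Add(o, Mul(-1, n)), o)) = Add(Mul(n, Add(20, Pow(n, 2), Mul(-16, n))), Mul(o, Add(o, Mul(-1, n)))))
Mul(Function('E')(280, -179), Pow(-12815, -1)) = Mul(Add(Pow(-179, 2), Mul(280, Add(20, Pow(280, 2), Mul(-16, 280))), Mul(-1, 280, -179)), Pow(-12815, -1)) = Mul(Add(32041, Mul(280, Add(20, 78400, -4480)), 50120), Rational(-1, 12815)) = Mul(Add(32041, Mul(280, 73940), 50120), Rational(-1, 12815)) = Mul(Add(32041, 20703200, 50120), Rational(-1, 12815)) = Mul(20785361, Rational(-1, 12815)) = Rational(-20785361, 12815)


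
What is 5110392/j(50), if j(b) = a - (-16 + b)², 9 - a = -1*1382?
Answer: 5110392/235 ≈ 21746.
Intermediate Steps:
a = 1391 (a = 9 - (-1)*1382 = 9 - 1*(-1382) = 9 + 1382 = 1391)
j(b) = 1391 - (-16 + b)²
5110392/j(50) = 5110392/(1391 - (-16 + 50)²) = 5110392/(1391 - 1*34²) = 5110392/(1391 - 1*1156) = 5110392/(1391 - 1156) = 5110392/235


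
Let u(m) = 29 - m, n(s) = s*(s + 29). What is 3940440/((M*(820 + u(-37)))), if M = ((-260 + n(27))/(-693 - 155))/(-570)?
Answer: 238081384800/138659 ≈ 1.7170e+6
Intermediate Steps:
n(s) = s*(29 + s)
M = 313/120840 (M = ((-260 + 27*(29 + 27))/(-693 - 155))/(-570) = ((-260 + 27*56)/(-848))*(-1/570) = ((-260 + 1512)*(-1/848))*(-1/570) = (1252*(-1/848))*(-1/570) = -313/212*(-1/570) = 313/120840 ≈ 0.0025902)
3940440/((M*(820 + u(-37)))) = 3940440/((313*(820 + (29 - 1*(-37)))/120840)) = 3940440/((313*(820 + (29 + 37))/120840)) = 3940440/((313*(820 + 66)/120840)) = 3940440/(((313/120840)*886)) = 3940440/(138659/60420) = 3940440*(60420/138659) = 238081384800/138659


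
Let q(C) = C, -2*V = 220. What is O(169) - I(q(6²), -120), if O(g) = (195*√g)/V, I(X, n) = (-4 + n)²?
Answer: -338779/22 ≈ -15399.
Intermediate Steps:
V = -110 (V = -½*220 = -110)
O(g) = -39*√g/22 (O(g) = (195*√g)/(-110) = (195*√g)*(-1/110) = -39*√g/22)
O(169) - I(q(6²), -120) = -39*√169/22 - (-4 - 120)² = -39/22*13 - 1*(-124)² = -507/22 - 1*15376 = -507/22 - 15376 = -338779/22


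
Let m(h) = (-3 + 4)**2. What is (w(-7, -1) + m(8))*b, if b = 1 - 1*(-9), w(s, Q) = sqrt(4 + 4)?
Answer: 10 + 20*sqrt(2) ≈ 38.284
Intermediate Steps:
m(h) = 1 (m(h) = 1**2 = 1)
w(s, Q) = 2*sqrt(2) (w(s, Q) = sqrt(8) = 2*sqrt(2))
b = 10 (b = 1 + 9 = 10)
(w(-7, -1) + m(8))*b = (2*sqrt(2) + 1)*10 = (1 + 2*sqrt(2))*10 = 10 + 20*sqrt(2)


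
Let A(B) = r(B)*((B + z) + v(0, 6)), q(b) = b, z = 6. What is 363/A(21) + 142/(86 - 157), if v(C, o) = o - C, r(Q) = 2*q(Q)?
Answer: -73/42 ≈ -1.7381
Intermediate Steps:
r(Q) = 2*Q
A(B) = 2*B*(12 + B) (A(B) = (2*B)*((B + 6) + (6 - 1*0)) = (2*B)*((6 + B) + (6 + 0)) = (2*B)*((6 + B) + 6) = (2*B)*(12 + B) = 2*B*(12 + B))
363/A(21) + 142/(86 - 157) = 363/((2*21*(12 + 21))) + 142/(86 - 157) = 363/((2*21*33)) + 142/(-71) = 363/1386 + 142*(-1/71) = 363*(1/1386) - 2 = 11/42 - 2 = -73/42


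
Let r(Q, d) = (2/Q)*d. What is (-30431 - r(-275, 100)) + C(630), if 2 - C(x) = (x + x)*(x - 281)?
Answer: -5171851/11 ≈ -4.7017e+5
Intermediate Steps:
r(Q, d) = 2*d/Q (r(Q, d) = (2/Q)*d = 2*d/Q)
C(x) = 2 - 2*x*(-281 + x) (C(x) = 2 - (x + x)*(x - 281) = 2 - 2*x*(-281 + x))
(-30431 - r(-275, 100)) + C(630) = (-30431 - 2*100/(-275)) + (2 - 2*630**2 + 562*630) = (-30431 - 2*100*(-1)/275) + (2 - 2*396900 + 354060) = (-30431 - 1*(-8/11)) + (2 - 793800 + 354060) = (-30431 + 8/11) - 439738 = -334733/11 - 439738 = -5171851/11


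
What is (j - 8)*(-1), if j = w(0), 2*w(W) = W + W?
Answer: 8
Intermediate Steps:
w(W) = W (w(W) = (W + W)/2 = (2*W)/2 = W)
j = 0
(j - 8)*(-1) = (0 - 8)*(-1) = -8*(-1) = 8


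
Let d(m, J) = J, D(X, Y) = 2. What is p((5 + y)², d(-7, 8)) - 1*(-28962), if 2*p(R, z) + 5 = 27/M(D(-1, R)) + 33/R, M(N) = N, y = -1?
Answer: 926953/32 ≈ 28967.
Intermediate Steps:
p(R, z) = 17/4 + 33/(2*R) (p(R, z) = -5/2 + (27/2 + 33/R)/2 = -5/2 + (27/4 + 33/(2*R)) = 17/4 + 33/(2*R))
p((5 + y)², d(-7, 8)) - 1*(-28962) = (66 + 17*(5 - 1)²)/(4*((5 - 1)²)) - 1*(-28962) = (66 + 17*4²)/(4*(4²)) + 28962 = (¼)*(66 + 17*16)/16 + 28962 = (¼)*(1/16)*(66 + 272) + 28962 = (¼)*(1/16)*338 + 28962 = 169/32 + 28962 = 926953/32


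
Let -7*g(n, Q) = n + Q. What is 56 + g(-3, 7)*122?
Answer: -96/7 ≈ -13.714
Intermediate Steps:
g(n, Q) = -Q/7 - n/7 (g(n, Q) = -(n + Q)/7 = -(Q + n)/7 = -Q/7 - n/7)
56 + g(-3, 7)*122 = 56 + (-⅐*7 - ⅐*(-3))*122 = 56 + (-1 + 3/7)*122 = 56 - 4/7*122 = 56 - 488/7 = -96/7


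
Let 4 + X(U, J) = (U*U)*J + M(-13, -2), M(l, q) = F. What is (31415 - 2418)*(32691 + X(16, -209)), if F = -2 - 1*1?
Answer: -603717540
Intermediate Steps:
F = -3 (F = -2 - 1 = -3)
M(l, q) = -3
X(U, J) = -7 + J*U² (X(U, J) = -4 + ((U*U)*J - 3) = -4 + (U²*J - 3) = -4 + (J*U² - 3) = -4 + (-3 + J*U²) = -7 + J*U²)
(31415 - 2418)*(32691 + X(16, -209)) = (31415 - 2418)*(32691 + (-7 - 209*16²)) = 28997*(32691 + (-7 - 209*256)) = 28997*(32691 + (-7 - 53504)) = 28997*(32691 - 53511) = 28997*(-20820) = -603717540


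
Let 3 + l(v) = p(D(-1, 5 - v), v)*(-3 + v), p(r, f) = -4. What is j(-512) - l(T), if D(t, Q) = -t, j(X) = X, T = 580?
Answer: 1799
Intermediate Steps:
l(v) = 9 - 4*v (l(v) = -3 - 4*(-3 + v) = -3 + (12 - 4*v) = 9 - 4*v)
j(-512) - l(T) = -512 - (9 - 4*580) = -512 - (9 - 2320) = -512 - 1*(-2311) = -512 + 2311 = 1799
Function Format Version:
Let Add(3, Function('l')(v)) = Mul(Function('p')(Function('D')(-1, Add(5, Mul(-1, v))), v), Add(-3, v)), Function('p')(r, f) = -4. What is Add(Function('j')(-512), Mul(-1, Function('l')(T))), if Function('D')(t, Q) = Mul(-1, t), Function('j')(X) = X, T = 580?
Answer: 1799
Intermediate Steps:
Function('l')(v) = Add(9, Mul(-4, v)) (Function('l')(v) = Add(-3, Mul(-4, Add(-3, v))) = Add(-3, Add(12, Mul(-4, v))) = Add(9, Mul(-4, v)))
Add(Function('j')(-512), Mul(-1, Function('l')(T))) = Add(-512, Mul(-1, Add(9, Mul(-4, 580)))) = Add(-512, Mul(-1, Add(9, -2320))) = Add(-512, Mul(-1, -2311)) = Add(-512, 2311) = 1799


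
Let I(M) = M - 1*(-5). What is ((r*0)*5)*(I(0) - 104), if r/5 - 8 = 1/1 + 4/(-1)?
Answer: 0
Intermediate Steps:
r = 25 (r = 40 + 5*(1/1 + 4/(-1)) = 40 + 5*(1*1 + 4*(-1)) = 40 + 5*(1 - 4) = 40 + 5*(-3) = 40 - 15 = 25)
I(M) = 5 + M (I(M) = M + 5 = 5 + M)
((r*0)*5)*(I(0) - 104) = ((25*0)*5)*((5 + 0) - 104) = (0*5)*(5 - 104) = 0*(-99) = 0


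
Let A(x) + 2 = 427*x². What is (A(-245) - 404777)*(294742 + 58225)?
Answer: 8903908833432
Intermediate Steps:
A(x) = -2 + 427*x²
(A(-245) - 404777)*(294742 + 58225) = ((-2 + 427*(-245)²) - 404777)*(294742 + 58225) = ((-2 + 427*60025) - 404777)*352967 = ((-2 + 25630675) - 404777)*352967 = (25630673 - 404777)*352967 = 25225896*352967 = 8903908833432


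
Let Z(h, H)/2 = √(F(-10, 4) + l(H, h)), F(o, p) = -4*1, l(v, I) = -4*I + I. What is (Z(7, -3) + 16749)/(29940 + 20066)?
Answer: 16749/50006 + 5*I/25003 ≈ 0.33494 + 0.00019998*I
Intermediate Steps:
l(v, I) = -3*I
F(o, p) = -4
Z(h, H) = 2*√(-4 - 3*h)
(Z(7, -3) + 16749)/(29940 + 20066) = (2*√(-4 - 3*7) + 16749)/(29940 + 20066) = (2*√(-4 - 21) + 16749)/50006 = (2*√(-25) + 16749)*(1/50006) = (2*(5*I) + 16749)*(1/50006) = (10*I + 16749)*(1/50006) = (16749 + 10*I)*(1/50006) = 16749/50006 + 5*I/25003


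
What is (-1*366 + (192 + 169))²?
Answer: 25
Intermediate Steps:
(-1*366 + (192 + 169))² = (-366 + 361)² = (-5)² = 25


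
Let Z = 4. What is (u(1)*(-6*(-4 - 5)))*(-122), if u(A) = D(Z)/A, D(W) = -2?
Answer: 13176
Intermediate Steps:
u(A) = -2/A
(u(1)*(-6*(-4 - 5)))*(-122) = ((-2/1)*(-6*(-4 - 5)))*(-122) = ((-2*1)*(-6*(-9)))*(-122) = -2*54*(-122) = -108*(-122) = 13176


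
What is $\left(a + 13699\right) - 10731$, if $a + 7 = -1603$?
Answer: $1358$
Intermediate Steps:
$a = -1610$ ($a = -7 - 1603 = -1610$)
$\left(a + 13699\right) - 10731 = \left(-1610 + 13699\right) - 10731 = 12089 - 10731 = 1358$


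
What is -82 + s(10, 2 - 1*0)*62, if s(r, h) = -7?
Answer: -516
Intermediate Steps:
-82 + s(10, 2 - 1*0)*62 = -82 - 7*62 = -82 - 434 = -516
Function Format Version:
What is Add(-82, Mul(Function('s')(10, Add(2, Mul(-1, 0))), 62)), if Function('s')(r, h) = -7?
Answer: -516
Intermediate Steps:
Add(-82, Mul(Function('s')(10, Add(2, Mul(-1, 0))), 62)) = Add(-82, Mul(-7, 62)) = Add(-82, -434) = -516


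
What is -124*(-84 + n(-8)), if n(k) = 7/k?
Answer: 21049/2 ≈ 10525.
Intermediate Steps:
-124*(-84 + n(-8)) = -124*(-84 + 7/(-8)) = -124*(-84 + 7*(-⅛)) = -124*(-84 - 7/8) = -124*(-679/8) = 21049/2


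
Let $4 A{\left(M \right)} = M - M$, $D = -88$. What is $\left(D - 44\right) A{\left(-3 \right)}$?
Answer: $0$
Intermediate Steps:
$A{\left(M \right)} = 0$ ($A{\left(M \right)} = \frac{M - M}{4} = \frac{1}{4} \cdot 0 = 0$)
$\left(D - 44\right) A{\left(-3 \right)} = \left(-88 - 44\right) 0 = \left(-132\right) 0 = 0$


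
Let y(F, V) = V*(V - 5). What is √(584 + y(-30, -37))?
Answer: √2138 ≈ 46.239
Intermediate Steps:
y(F, V) = V*(-5 + V)
√(584 + y(-30, -37)) = √(584 - 37*(-5 - 37)) = √(584 - 37*(-42)) = √(584 + 1554) = √2138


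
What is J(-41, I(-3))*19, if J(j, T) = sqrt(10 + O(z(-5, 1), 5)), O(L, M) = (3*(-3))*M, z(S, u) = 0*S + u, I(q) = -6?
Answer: 19*I*sqrt(35) ≈ 112.41*I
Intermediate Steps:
z(S, u) = u (z(S, u) = 0 + u = u)
O(L, M) = -9*M
J(j, T) = I*sqrt(35) (J(j, T) = sqrt(10 - 9*5) = sqrt(10 - 45) = sqrt(-35) = I*sqrt(35))
J(-41, I(-3))*19 = (I*sqrt(35))*19 = 19*I*sqrt(35)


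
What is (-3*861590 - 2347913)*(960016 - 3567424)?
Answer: 12861517115664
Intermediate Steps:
(-3*861590 - 2347913)*(960016 - 3567424) = (-2584770 - 2347913)*(-2607408) = -4932683*(-2607408) = 12861517115664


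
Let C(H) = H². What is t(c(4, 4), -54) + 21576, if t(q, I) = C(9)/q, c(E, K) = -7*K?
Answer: 604047/28 ≈ 21573.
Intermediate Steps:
t(q, I) = 81/q (t(q, I) = 9²/q = 81/q)
t(c(4, 4), -54) + 21576 = 81/((-7*4)) + 21576 = 81/(-28) + 21576 = 81*(-1/28) + 21576 = -81/28 + 21576 = 604047/28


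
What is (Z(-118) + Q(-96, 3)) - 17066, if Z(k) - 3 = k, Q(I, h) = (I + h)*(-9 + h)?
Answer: -16623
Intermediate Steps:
Q(I, h) = (-9 + h)*(I + h)
Z(k) = 3 + k
(Z(-118) + Q(-96, 3)) - 17066 = ((3 - 118) + (3² - 9*(-96) - 9*3 - 96*3)) - 17066 = (-115 + (9 + 864 - 27 - 288)) - 17066 = (-115 + 558) - 17066 = 443 - 17066 = -16623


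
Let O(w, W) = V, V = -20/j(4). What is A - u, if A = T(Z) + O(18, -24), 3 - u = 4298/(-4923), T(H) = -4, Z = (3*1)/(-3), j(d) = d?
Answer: -63374/4923 ≈ -12.873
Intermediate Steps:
Z = -1 (Z = 3*(-⅓) = -1)
V = -5 (V = -20/4 = -20*¼ = -5)
O(w, W) = -5
u = 19067/4923 (u = 3 - 4298/(-4923) = 3 - 4298*(-1)/4923 = 3 - 1*(-4298/4923) = 3 + 4298/4923 = 19067/4923 ≈ 3.8730)
A = -9 (A = -4 - 5 = -9)
A - u = -9 - 1*19067/4923 = -9 - 19067/4923 = -63374/4923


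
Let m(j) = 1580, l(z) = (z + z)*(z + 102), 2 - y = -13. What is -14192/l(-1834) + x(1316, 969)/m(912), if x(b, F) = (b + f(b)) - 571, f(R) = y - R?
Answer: -55541844/156839095 ≈ -0.35413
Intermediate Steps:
y = 15 (y = 2 - 1*(-13) = 2 + 13 = 15)
f(R) = 15 - R
l(z) = 2*z*(102 + z) (l(z) = (2*z)*(102 + z) = 2*z*(102 + z))
x(b, F) = -556 (x(b, F) = (b + (15 - b)) - 571 = 15 - 571 = -556)
-14192/l(-1834) + x(1316, 969)/m(912) = -14192*(-1/(3668*(102 - 1834))) - 556/1580 = -14192/(2*(-1834)*(-1732)) - 556*1/1580 = -14192/6352976 - 139/395 = -14192*1/6352976 - 139/395 = -887/397061 - 139/395 = -55541844/156839095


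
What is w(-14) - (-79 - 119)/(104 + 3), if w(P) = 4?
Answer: 626/107 ≈ 5.8505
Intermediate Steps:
w(-14) - (-79 - 119)/(104 + 3) = 4 - (-79 - 119)/(104 + 3) = 4 - (-198)/107 = 4 - 1*(-198/107) = 4 + 198/107 = 626/107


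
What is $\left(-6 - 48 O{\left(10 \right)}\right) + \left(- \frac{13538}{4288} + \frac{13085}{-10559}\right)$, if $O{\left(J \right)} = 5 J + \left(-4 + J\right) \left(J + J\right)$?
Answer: $- \frac{184965486447}{22638496} \approx -8170.4$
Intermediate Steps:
$O{\left(J \right)} = 5 J + 2 J \left(-4 + J\right)$ ($O{\left(J \right)} = 5 J + \left(-4 + J\right) 2 J = 5 J + 2 J \left(-4 + J\right)$)
$\left(-6 - 48 O{\left(10 \right)}\right) + \left(- \frac{13538}{4288} + \frac{13085}{-10559}\right) = \left(-6 - 48 \cdot 10 \left(-3 + 2 \cdot 10\right)\right) + \left(- \frac{13538}{4288} + \frac{13085}{-10559}\right) = \left(-6 - 48 \cdot 10 \left(-3 + 20\right)\right) + \left(\left(-13538\right) \frac{1}{4288} + 13085 \left(- \frac{1}{10559}\right)\right) = \left(-6 - 48 \cdot 10 \cdot 17\right) - \frac{99528111}{22638496} = \left(-6 - 8160\right) - \frac{99528111}{22638496} = -8166 - \frac{99528111}{22638496} = - \frac{184965486447}{22638496}$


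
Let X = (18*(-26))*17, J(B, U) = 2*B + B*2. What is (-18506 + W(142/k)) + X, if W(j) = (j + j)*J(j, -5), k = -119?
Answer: -374567070/14161 ≈ -26451.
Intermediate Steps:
J(B, U) = 4*B (J(B, U) = 2*B + 2*B = 4*B)
W(j) = 8*j² (W(j) = (j + j)*(4*j) = (2*j)*(4*j) = 8*j²)
X = -7956 (X = -468*17 = -7956)
(-18506 + W(142/k)) + X = (-18506 + 8*(142/(-119))²) - 7956 = (-18506 + 8*(142*(-1/119))²) - 7956 = (-18506 + 8*(-142/119)²) - 7956 = (-18506 + 8*(20164/14161)) - 7956 = (-18506 + 161312/14161) - 7956 = -261902154/14161 - 7956 = -374567070/14161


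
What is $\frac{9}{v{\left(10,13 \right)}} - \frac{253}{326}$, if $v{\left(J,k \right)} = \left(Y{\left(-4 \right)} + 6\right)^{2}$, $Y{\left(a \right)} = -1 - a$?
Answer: $- \frac{1951}{2934} \approx -0.66496$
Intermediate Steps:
$v{\left(J,k \right)} = 81$ ($v{\left(J,k \right)} = \left(\left(-1 - -4\right) + 6\right)^{2} = \left(\left(-1 + 4\right) + 6\right)^{2} = \left(3 + 6\right)^{2} = 9^{2} = 81$)
$\frac{9}{v{\left(10,13 \right)}} - \frac{253}{326} = \frac{9}{81} - \frac{253}{326} = 9 \cdot \frac{1}{81} - \frac{253}{326} = \frac{1}{9} - \frac{253}{326} = - \frac{1951}{2934}$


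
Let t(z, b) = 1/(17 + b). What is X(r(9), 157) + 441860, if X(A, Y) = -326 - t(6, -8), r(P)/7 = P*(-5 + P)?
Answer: 3973805/9 ≈ 4.4153e+5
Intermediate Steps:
r(P) = 7*P*(-5 + P) (r(P) = 7*(P*(-5 + P)) = 7*P*(-5 + P))
X(A, Y) = -2935/9 (X(A, Y) = -326 - 1/(17 - 8) = -326 - 1/9 = -326 - 1*⅑ = -326 - ⅑ = -2935/9)
X(r(9), 157) + 441860 = -2935/9 + 441860 = 3973805/9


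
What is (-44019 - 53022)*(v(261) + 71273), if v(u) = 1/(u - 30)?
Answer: -76080439744/11 ≈ -6.9164e+9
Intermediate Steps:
v(u) = 1/(-30 + u)
(-44019 - 53022)*(v(261) + 71273) = (-44019 - 53022)*(1/(-30 + 261) + 71273) = -97041*(1/231 + 71273) = -97041*16464064/231 = -76080439744/11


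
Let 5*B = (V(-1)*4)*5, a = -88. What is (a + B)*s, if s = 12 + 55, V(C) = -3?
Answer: -6700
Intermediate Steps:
s = 67
B = -12 (B = (-3*4*5)/5 = (-12*5)/5 = (1/5)*(-60) = -12)
(a + B)*s = (-88 - 12)*67 = -100*67 = -6700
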